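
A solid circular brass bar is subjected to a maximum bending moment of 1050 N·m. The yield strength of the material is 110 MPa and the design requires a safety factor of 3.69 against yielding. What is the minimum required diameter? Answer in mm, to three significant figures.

σ_allow = 110/3.69 = 29.81 MPa.
For a solid circular section σ = 32M/(πd³), so d³ = 32M/(π σ_allow) = 32×1050000/(π×29.81) = 358800 mm³.
d = 71.06 mm.

d = 71.1 mm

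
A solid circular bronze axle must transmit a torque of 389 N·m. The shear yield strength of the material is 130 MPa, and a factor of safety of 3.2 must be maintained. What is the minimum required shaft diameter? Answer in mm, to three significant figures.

d = 36.5 mm

Allowable shear stress τ_allow = 130/3.2 = 40.62 MPa.
For a solid shaft τ = 16T/(πd³), so d³ = 16T/(π τ_allow) = 16×389000/(π×40.62) = 48770 mm³.
d = (48770)^(1/3) = 36.53 mm.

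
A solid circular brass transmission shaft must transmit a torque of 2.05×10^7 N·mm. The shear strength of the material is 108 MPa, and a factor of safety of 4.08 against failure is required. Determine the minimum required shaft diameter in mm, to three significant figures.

d = 158 mm

Allowable shear stress τ_allow = 108/4.08 = 26.47 MPa.
For a solid shaft τ = 16T/(πd³), so d³ = 16T/(π τ_allow) = 16×2.0500×10^7/(π×26.47) = 3.944×10^6 mm³.
d = (3.944×10^6)^(1/3) = 158.0 mm.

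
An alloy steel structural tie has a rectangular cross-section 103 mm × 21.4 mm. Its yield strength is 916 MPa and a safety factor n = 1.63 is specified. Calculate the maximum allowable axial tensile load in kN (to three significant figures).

σ_allow = 916/1.63 = 562.0 MPa.
A = 103×21.4 = 2204 mm².
F_allow = σ_allow × A = 562.0×2204 = 1.239×10^6 N.

F_allow = 1240 kN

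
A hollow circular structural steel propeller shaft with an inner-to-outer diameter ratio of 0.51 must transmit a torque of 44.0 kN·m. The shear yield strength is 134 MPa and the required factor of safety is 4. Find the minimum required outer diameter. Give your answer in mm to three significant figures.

τ_allow = 134/4 = 33.50 MPa.
For a hollow shaft τ = 16T/[πd_o³(1−k⁴)] with k = 0.51, so 1−k⁴ = 0.9323.
d_o³ = 16T/[π τ_allow (1−k⁴)] = 16×4.4000×10^7/(π×33.50×0.9323) = 7.175×10^6 mm³.
d_o = 192.9 mm.

d_o = 193 mm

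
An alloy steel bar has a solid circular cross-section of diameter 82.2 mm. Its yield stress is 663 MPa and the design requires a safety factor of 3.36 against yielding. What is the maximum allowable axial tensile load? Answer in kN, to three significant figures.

F_allow = 1050 kN

σ_allow = 663/3.36 = 197.3 MPa.
A = πd²/4 = π×82.2²/4 = 5307 mm².
F_allow = σ_allow × A = 197.3×5307 = 1.047×10^6 N.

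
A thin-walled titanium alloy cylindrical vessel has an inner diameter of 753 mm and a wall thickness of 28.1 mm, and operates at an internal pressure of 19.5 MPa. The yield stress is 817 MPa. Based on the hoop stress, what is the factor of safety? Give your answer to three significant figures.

σ_h = pD/(2t) = 19.5×753/(2×28.1) = 261.3 MPa.
n = 817/261.3 = 3.127.

n = 3.13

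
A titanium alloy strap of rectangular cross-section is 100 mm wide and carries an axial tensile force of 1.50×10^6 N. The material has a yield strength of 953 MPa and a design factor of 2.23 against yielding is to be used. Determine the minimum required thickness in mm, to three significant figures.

t = 35.1 mm

σ_allow = 953/2.23 = 427.4 MPa.
Required area A = F/σ_allow = 1500000/427.4 = 3510 mm².
t = A/w = 3510/100 = 35.10 mm.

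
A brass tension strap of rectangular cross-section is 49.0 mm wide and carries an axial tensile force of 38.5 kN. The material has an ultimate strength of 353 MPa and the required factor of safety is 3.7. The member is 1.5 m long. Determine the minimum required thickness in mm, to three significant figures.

σ_allow = 353/3.7 = 95.41 MPa.
Required area A = F/σ_allow = 38500/95.41 = 403.5 mm².
t = A/w = 403.5/49.0 = 8.236 mm.

t = 8.24 mm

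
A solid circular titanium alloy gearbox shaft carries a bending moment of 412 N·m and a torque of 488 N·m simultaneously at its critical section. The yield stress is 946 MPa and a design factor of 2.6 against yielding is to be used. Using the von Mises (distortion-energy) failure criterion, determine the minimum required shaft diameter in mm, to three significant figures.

σ_allow = σ_y/n = 946/2.6 = 363.8 MPa.
For a solid shaft σ_b = 32M/(πd³) and τ = 16T/(πd³), so the von Mises stress is σ' = (16/πd³)·√(4M²+3T²).
√(4M²+3T²) = √(4×(412000)² + 3×(488000)²) = 1.180×10^6 N·mm.
d³ = 16×1.180×10^6/(π×363.8) = 16520 mm³.
d = 25.47 mm.

d = 25.5 mm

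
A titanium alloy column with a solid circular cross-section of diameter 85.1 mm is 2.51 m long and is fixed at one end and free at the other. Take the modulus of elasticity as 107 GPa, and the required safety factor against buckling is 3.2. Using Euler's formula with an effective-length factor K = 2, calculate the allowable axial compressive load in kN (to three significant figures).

I = πd⁴/64 = π×85.1⁴/64 = 2.574×10^6 mm⁴.
Effective length L_e = KL = 2×2.51 m = 5020 mm.
Euler critical load P_cr = π²EI/L_e² = π²×107000×2.574×10^6/5020² = 107900 N.
P_allow = P_cr/n = 107900/3.2 = 33710 N.

P_allow = 33.7 kN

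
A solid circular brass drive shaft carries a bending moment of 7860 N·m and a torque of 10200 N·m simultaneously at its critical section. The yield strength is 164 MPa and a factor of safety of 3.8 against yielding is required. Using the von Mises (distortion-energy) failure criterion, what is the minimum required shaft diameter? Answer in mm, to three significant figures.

d = 141 mm

σ_allow = σ_y/n = 164/3.8 = 43.16 MPa.
For a solid shaft σ_b = 32M/(πd³) and τ = 16T/(πd³), so the von Mises stress is σ' = (16/πd³)·√(4M²+3T²).
√(4M²+3T²) = √(4×(7.860×10^6)² + 3×(1.020×10^7)²) = 2.365×10^7 N·mm.
d³ = 16×2.365×10^7/(π×43.16) = 2.791×10^6 mm³.
d = 140.8 mm.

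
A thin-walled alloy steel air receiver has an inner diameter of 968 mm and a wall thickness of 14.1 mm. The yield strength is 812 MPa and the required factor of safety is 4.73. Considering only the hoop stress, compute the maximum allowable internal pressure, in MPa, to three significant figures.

σ_allow = 812/4.73 = 171.7 MPa.
σ_h = pD/(2t) → p_allow = 2σ_allow t/D = 2×171.7×14.1/968 = 5.001 MPa.

p_allow = 5.00 MPa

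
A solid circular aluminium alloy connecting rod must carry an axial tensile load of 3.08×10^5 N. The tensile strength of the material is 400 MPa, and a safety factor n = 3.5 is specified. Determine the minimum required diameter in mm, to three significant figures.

d = 58.6 mm

Allowable stress σ_allow = 400/3.5 = 114.3 MPa.
Required area A = F/σ_allow = 308000/114.3 = 2695 mm².
A = πd²/4 → d = √(4A/π) = 58.58 mm.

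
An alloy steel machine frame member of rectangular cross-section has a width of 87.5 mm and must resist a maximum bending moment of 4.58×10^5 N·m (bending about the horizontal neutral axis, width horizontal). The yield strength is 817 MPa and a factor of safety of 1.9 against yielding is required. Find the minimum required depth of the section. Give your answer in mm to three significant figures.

σ_allow = 817/1.9 = 430.0 MPa.
For a rectangular section σ = 6M/(bh²), so h² = 6M/(b σ_allow) = 6×4.5800×10^8/(87.5×430.0) = 73040 mm².
h = 270.3 mm.

h = 270 mm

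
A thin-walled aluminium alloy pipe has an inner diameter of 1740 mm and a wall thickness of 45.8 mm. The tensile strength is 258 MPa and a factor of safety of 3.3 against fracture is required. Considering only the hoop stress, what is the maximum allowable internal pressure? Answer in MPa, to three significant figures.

p_allow = 4.12 MPa

σ_allow = 258/3.3 = 78.18 MPa.
σ_h = pD/(2t) → p_allow = 2σ_allow t/D = 2×78.18×45.8/1740 = 4.116 MPa.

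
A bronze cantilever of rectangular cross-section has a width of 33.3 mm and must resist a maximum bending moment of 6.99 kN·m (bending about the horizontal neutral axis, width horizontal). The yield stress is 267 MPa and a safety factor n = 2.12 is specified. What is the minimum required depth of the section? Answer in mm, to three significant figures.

h = 100 mm

σ_allow = 267/2.12 = 125.9 MPa.
For a rectangular section σ = 6M/(bh²), so h² = 6M/(b σ_allow) = 6×6990000/(33.3×125.9) = 10000 mm².
h = 100.0 mm.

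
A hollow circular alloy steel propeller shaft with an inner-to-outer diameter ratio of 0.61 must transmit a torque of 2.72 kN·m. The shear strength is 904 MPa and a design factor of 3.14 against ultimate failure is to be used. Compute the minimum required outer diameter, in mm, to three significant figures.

d_o = 38.2 mm

τ_allow = 904/3.14 = 287.9 MPa.
For a hollow shaft τ = 16T/[πd_o³(1−k⁴)] with k = 0.61, so 1−k⁴ = 0.8615.
d_o³ = 16T/[π τ_allow (1−k⁴)] = 16×2720000/(π×287.9×0.8615) = 55850 mm³.
d_o = 38.22 mm.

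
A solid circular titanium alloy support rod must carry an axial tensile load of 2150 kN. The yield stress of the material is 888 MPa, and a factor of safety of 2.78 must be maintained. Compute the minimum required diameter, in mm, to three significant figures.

d = 92.6 mm

Allowable stress σ_allow = 888/2.78 = 319.4 MPa.
Required area A = F/σ_allow = 2150000/319.4 = 6731 mm².
A = πd²/4 → d = √(4A/π) = 92.57 mm.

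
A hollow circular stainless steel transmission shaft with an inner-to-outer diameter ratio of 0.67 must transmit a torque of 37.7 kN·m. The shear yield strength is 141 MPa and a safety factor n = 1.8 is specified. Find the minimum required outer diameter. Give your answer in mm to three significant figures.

d_o = 145 mm

τ_allow = 141/1.8 = 78.33 MPa.
For a hollow shaft τ = 16T/[πd_o³(1−k⁴)] with k = 0.67, so 1−k⁴ = 0.7985.
d_o³ = 16T/[π τ_allow (1−k⁴)] = 16×3.7700×10^7/(π×78.33×0.7985) = 3.070×10^6 mm³.
d_o = 145.3 mm.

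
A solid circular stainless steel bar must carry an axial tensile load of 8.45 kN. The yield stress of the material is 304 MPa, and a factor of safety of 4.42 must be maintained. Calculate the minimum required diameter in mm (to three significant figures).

d = 12.5 mm

Allowable stress σ_allow = 304/4.42 = 68.78 MPa.
Required area A = F/σ_allow = 8450.0/68.78 = 122.9 mm².
A = πd²/4 → d = √(4A/π) = 12.51 mm.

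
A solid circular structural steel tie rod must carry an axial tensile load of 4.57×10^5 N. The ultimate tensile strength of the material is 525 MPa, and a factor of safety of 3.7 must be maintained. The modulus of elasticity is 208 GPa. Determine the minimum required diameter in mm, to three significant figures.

Allowable stress σ_allow = 525/3.7 = 141.9 MPa.
Required area A = F/σ_allow = 457000/141.9 = 3221 mm².
A = πd²/4 → d = √(4A/π) = 64.04 mm.

d = 64.0 mm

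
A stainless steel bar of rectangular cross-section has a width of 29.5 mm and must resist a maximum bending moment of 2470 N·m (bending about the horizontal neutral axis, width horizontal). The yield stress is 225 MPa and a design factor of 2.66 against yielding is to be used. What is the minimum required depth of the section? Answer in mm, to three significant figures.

h = 77.1 mm

σ_allow = 225/2.66 = 84.59 MPa.
For a rectangular section σ = 6M/(bh²), so h² = 6M/(b σ_allow) = 6×2470000/(29.5×84.59) = 5939 mm².
h = 77.07 mm.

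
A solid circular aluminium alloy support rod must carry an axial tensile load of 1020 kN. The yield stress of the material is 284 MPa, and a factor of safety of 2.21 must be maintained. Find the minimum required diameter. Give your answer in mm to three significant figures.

d = 101 mm

Allowable stress σ_allow = 284/2.21 = 128.5 MPa.
Required area A = F/σ_allow = 1020000/128.5 = 7937 mm².
A = πd²/4 → d = √(4A/π) = 100.5 mm.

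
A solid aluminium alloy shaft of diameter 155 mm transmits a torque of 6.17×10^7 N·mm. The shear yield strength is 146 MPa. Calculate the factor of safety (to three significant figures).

n = 1.73

τ = 16T/(πd³) = 16×6.1700×10^7/(π×155³) = 84.38 MPa.
n = τ_limit/τ = 146/84.38 = 1.730.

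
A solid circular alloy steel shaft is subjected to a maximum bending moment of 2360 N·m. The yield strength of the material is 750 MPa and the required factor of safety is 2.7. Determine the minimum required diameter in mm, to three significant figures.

σ_allow = 750/2.7 = 277.8 MPa.
For a solid circular section σ = 32M/(πd³), so d³ = 32M/(π σ_allow) = 32×2360000/(π×277.8) = 86540 mm³.
d = 44.23 mm.

d = 44.2 mm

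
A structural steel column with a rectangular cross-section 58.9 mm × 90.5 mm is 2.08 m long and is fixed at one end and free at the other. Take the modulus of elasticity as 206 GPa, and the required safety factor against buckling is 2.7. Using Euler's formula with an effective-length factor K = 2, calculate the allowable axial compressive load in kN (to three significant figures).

Buckling occurs about the weak axis: I_min = h·b³/12 = 90.5×58.9³/12 = 1.541×10^6 mm⁴ (b = 58.9 mm is the smaller dimension).
Effective length L_e = KL = 2×2.08 m = 4160 mm.
Euler critical load P_cr = π²EI/L_e² = π²×206000×1.541×10^6/4160² = 181000 N.
P_allow = P_cr/n = 181000/2.7 = 67050 N.

P_allow = 67.1 kN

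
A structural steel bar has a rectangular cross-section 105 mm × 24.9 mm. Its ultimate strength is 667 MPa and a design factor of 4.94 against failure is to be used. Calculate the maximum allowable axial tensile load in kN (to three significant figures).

F_allow = 353 kN

σ_allow = 667/4.94 = 135.0 MPa.
A = 105×24.9 = 2614 mm².
F_allow = σ_allow × A = 135.0×2614 = 353000 N.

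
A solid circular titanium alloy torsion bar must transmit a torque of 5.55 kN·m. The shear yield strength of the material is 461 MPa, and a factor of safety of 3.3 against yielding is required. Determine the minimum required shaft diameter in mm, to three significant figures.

Allowable shear stress τ_allow = 461/3.3 = 139.7 MPa.
For a solid shaft τ = 16T/(πd³), so d³ = 16T/(π τ_allow) = 16×5550000/(π×139.7) = 202300 mm³.
d = (202300)^(1/3) = 58.71 mm.

d = 58.7 mm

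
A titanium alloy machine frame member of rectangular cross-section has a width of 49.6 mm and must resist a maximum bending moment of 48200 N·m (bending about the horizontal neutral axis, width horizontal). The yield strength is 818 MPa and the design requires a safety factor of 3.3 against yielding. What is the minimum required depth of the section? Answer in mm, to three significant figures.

h = 153 mm

σ_allow = 818/3.3 = 247.9 MPa.
For a rectangular section σ = 6M/(bh²), so h² = 6M/(b σ_allow) = 6×4.8200×10^7/(49.6×247.9) = 23520 mm².
h = 153.4 mm.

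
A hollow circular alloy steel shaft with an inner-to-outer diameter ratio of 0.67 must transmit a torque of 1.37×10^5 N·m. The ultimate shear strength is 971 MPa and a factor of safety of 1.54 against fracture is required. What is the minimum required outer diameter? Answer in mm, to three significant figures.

τ_allow = 971/1.54 = 630.5 MPa.
For a hollow shaft τ = 16T/[πd_o³(1−k⁴)] with k = 0.67, so 1−k⁴ = 0.7985.
d_o³ = 16T/[π τ_allow (1−k⁴)] = 16×1.3700×10^8/(π×630.5×0.7985) = 1.386×10^6 mm³.
d_o = 111.5 mm.

d_o = 111 mm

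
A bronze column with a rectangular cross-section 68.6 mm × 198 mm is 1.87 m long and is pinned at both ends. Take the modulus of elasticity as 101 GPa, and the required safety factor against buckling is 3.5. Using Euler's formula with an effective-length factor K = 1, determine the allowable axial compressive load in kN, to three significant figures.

Buckling occurs about the weak axis: I_min = h·b³/12 = 198×68.6³/12 = 5.327×10^6 mm⁴ (b = 68.6 mm is the smaller dimension).
Effective length L_e = KL = 1×1.87 m = 1870 mm.
Euler critical load P_cr = π²EI/L_e² = π²×101000×5.327×10^6/1870² = 1.518×10^6 N.
P_allow = P_cr/n = 1.518×10^6/3.5 = 433800 N.

P_allow = 434 kN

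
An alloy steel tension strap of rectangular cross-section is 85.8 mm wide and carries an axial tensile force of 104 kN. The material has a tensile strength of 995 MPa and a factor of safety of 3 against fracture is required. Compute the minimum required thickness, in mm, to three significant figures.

σ_allow = 995/3 = 331.7 MPa.
Required area A = F/σ_allow = 104000/331.7 = 313.6 mm².
t = A/w = 313.6/85.8 = 3.655 mm.

t = 3.65 mm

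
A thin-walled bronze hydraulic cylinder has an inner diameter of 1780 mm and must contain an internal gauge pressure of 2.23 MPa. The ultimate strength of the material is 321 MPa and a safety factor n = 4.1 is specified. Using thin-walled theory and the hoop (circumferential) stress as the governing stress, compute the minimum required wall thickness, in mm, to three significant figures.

t = 25.3 mm

σ_allow = 321/4.1 = 78.29 MPa.
Hoop stress σ_h = pD/(2t), so t = pD/(2σ_allow) = 2.23×1780/(2×78.29) = 25.35 mm.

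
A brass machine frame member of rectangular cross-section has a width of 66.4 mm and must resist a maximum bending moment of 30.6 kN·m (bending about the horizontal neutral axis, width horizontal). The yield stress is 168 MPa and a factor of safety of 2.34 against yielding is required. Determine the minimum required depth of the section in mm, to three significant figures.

σ_allow = 168/2.34 = 71.79 MPa.
For a rectangular section σ = 6M/(bh²), so h² = 6M/(b σ_allow) = 6×3.0600×10^7/(66.4×71.79) = 38510 mm².
h = 196.2 mm.

h = 196 mm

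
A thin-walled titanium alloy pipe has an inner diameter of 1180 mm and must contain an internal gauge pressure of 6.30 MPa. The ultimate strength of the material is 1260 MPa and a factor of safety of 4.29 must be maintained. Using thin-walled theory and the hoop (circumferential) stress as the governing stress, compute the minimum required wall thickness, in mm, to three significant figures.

σ_allow = 1260/4.29 = 293.7 MPa.
Hoop stress σ_h = pD/(2t), so t = pD/(2σ_allow) = 6.30×1180/(2×293.7) = 12.66 mm.

t = 12.7 mm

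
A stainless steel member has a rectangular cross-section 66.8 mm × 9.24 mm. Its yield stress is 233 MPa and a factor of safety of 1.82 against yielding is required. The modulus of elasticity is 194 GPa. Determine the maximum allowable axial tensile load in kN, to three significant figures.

F_allow = 79.0 kN

σ_allow = 233/1.82 = 128.0 MPa.
A = 66.8×9.24 = 617.2 mm².
F_allow = σ_allow × A = 128.0×617.2 = 79020 N.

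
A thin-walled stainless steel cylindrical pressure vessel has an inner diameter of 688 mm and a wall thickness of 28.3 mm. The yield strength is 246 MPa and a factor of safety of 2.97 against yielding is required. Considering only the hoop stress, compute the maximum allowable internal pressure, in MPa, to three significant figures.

p_allow = 6.81 MPa

σ_allow = 246/2.97 = 82.83 MPa.
σ_h = pD/(2t) → p_allow = 2σ_allow t/D = 2×82.83×28.3/688 = 6.814 MPa.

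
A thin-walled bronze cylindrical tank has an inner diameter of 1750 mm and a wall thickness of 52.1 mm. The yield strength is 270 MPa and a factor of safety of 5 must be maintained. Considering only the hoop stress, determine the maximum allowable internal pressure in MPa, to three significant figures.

σ_allow = 270/5 = 54.00 MPa.
σ_h = pD/(2t) → p_allow = 2σ_allow t/D = 2×54.00×52.1/1750 = 3.215 MPa.

p_allow = 3.22 MPa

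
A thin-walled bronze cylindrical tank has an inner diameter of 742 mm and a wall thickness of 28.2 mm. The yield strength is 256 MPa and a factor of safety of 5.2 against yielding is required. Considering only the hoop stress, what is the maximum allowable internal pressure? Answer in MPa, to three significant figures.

p_allow = 3.74 MPa

σ_allow = 256/5.2 = 49.23 MPa.
σ_h = pD/(2t) → p_allow = 2σ_allow t/D = 2×49.23×28.2/742 = 3.742 MPa.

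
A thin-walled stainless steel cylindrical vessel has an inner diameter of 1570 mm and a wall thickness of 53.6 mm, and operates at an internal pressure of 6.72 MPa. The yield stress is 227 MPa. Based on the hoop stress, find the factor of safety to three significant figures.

n = 2.31

σ_h = pD/(2t) = 6.72×1570/(2×53.6) = 98.42 MPa.
n = 227/98.42 = 2.306.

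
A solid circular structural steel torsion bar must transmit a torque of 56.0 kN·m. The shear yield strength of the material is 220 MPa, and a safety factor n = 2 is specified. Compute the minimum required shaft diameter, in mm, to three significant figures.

d = 137 mm

Allowable shear stress τ_allow = 220/2 = 110.0 MPa.
For a solid shaft τ = 16T/(πd³), so d³ = 16T/(π τ_allow) = 16×5.6000×10^7/(π×110.0) = 2.593×10^6 mm³.
d = (2.593×10^6)^(1/3) = 137.4 mm.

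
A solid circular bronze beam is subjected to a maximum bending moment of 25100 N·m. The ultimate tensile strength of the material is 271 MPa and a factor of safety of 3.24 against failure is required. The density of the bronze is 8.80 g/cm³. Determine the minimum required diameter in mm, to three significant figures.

σ_allow = 271/3.24 = 83.64 MPa.
For a solid circular section σ = 32M/(πd³), so d³ = 32M/(π σ_allow) = 32×2.5100×10^7/(π×83.64) = 3.057×10^6 mm³.
d = 145.1 mm.

d = 145 mm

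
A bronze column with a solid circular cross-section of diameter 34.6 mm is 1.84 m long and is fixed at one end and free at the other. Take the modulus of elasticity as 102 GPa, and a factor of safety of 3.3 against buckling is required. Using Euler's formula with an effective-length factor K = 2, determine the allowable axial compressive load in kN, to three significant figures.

I = πd⁴/64 = π×34.6⁴/64 = 70350 mm⁴.
Effective length L_e = KL = 2×1.84 m = 3680 mm.
Euler critical load P_cr = π²EI/L_e² = π²×102000×70350/3680² = 5230 N.
P_allow = P_cr/n = 5230/3.3 = 1585 N.

P_allow = 1.58 kN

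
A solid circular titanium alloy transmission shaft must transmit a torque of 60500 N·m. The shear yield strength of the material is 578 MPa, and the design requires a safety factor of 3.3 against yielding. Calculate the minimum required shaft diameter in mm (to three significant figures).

d = 121 mm

Allowable shear stress τ_allow = 578/3.3 = 175.2 MPa.
For a solid shaft τ = 16T/(πd³), so d³ = 16T/(π τ_allow) = 16×6.0500×10^7/(π×175.2) = 1.759×10^6 mm³.
d = (1.759×10^6)^(1/3) = 120.7 mm.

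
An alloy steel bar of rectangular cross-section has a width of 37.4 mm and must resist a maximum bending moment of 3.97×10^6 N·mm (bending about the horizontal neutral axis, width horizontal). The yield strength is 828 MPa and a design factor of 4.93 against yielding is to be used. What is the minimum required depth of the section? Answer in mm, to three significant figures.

h = 61.6 mm

σ_allow = 828/4.93 = 168.0 MPa.
For a rectangular section σ = 6M/(bh²), so h² = 6M/(b σ_allow) = 6×3970000/(37.4×168.0) = 3792 mm².
h = 61.58 mm.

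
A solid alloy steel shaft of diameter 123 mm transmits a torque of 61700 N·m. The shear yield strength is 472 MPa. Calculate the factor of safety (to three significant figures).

n = 2.80

τ = 16T/(πd³) = 16×6.1700×10^7/(π×123³) = 168.9 MPa.
n = τ_limit/τ = 472/168.9 = 2.795.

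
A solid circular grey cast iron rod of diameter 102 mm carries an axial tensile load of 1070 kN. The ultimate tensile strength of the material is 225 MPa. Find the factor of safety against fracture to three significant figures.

n = 1.72

A = πd²/4 = 8171 mm².
σ = F/A = 1070000/8171 = 130.9 MPa.
n = 225/130.9 = 1.718.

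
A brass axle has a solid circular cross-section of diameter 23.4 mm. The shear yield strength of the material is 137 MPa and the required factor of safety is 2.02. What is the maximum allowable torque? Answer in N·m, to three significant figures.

τ_allow = 137/2.02 = 67.82 MPa.
For a solid shaft T_allow = τ_allow·πd³/16; πd³/16 = π×23.4³/16 = 2516 mm³.
T_allow = 67.82×2516 = 170600 N·mm = 170.6 N·m.

T_allow = 171 N·m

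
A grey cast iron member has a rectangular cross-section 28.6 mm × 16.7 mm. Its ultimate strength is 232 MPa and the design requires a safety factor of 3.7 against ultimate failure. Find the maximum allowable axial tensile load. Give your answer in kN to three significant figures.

F_allow = 29.9 kN

σ_allow = 232/3.7 = 62.70 MPa.
A = 28.6×16.7 = 477.6 mm².
F_allow = σ_allow × A = 62.70×477.6 = 29950 N.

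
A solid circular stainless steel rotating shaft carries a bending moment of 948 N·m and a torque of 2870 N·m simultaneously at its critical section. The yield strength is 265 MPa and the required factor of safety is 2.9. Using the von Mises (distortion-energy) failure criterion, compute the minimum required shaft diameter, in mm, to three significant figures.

d = 66.7 mm

σ_allow = σ_y/n = 265/2.9 = 91.38 MPa.
For a solid shaft σ_b = 32M/(πd³) and τ = 16T/(πd³), so the von Mises stress is σ' = (16/πd³)·√(4M²+3T²).
√(4M²+3T²) = √(4×(948000)² + 3×(2.870×10^6)²) = 5.320×10^6 N·mm.
d³ = 16×5.320×10^6/(π×91.38) = 296500 mm³.
d = 66.68 mm.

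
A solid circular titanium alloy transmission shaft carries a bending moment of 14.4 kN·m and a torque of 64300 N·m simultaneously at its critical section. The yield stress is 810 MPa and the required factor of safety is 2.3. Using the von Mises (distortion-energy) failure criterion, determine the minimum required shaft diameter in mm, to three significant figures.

d = 118 mm

σ_allow = σ_y/n = 810/2.3 = 352.2 MPa.
For a solid shaft σ_b = 32M/(πd³) and τ = 16T/(πd³), so the von Mises stress is σ' = (16/πd³)·√(4M²+3T²).
√(4M²+3T²) = √(4×(1.440×10^7)² + 3×(6.430×10^7)²) = 1.150×10^8 N·mm.
d³ = 16×1.150×10^8/(π×352.2) = 1.664×10^6 mm³.
d = 118.5 mm.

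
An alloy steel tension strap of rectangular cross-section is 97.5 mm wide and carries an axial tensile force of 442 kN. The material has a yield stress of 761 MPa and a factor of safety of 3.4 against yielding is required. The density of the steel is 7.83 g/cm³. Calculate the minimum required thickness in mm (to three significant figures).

σ_allow = 761/3.4 = 223.8 MPa.
Required area A = F/σ_allow = 442000/223.8 = 1975 mm².
t = A/w = 1975/97.5 = 20.25 mm.

t = 20.3 mm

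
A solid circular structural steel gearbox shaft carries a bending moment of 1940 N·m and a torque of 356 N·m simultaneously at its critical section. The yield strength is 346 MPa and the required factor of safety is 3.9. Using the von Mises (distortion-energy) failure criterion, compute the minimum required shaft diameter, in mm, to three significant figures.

σ_allow = σ_y/n = 346/3.9 = 88.72 MPa.
For a solid shaft σ_b = 32M/(πd³) and τ = 16T/(πd³), so the von Mises stress is σ' = (16/πd³)·√(4M²+3T²).
√(4M²+3T²) = √(4×(1.940×10^6)² + 3×(356000)²) = 3.929×10^6 N·mm.
d³ = 16×3.929×10^6/(π×88.72) = 225500 mm³.
d = 60.87 mm.

d = 60.9 mm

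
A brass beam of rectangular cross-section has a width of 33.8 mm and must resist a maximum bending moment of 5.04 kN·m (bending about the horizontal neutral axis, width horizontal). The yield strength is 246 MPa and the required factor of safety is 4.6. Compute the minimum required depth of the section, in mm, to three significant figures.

h = 129 mm

σ_allow = 246/4.6 = 53.48 MPa.
For a rectangular section σ = 6M/(bh²), so h² = 6M/(b σ_allow) = 6×5040000/(33.8×53.48) = 16730 mm².
h = 129.3 mm.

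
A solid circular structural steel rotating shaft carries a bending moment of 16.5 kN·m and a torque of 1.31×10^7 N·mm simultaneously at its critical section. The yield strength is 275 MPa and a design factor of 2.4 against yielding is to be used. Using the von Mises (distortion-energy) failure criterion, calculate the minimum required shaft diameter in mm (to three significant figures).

d = 121 mm

σ_allow = σ_y/n = 275/2.4 = 114.6 MPa.
For a solid shaft σ_b = 32M/(πd³) and τ = 16T/(πd³), so the von Mises stress is σ' = (16/πd³)·√(4M²+3T²).
√(4M²+3T²) = √(4×(1.650×10^7)² + 3×(1.310×10^7)²) = 4.005×10^7 N·mm.
d³ = 16×4.005×10^7/(π×114.6) = 1.780×10^6 mm³.
d = 121.2 mm.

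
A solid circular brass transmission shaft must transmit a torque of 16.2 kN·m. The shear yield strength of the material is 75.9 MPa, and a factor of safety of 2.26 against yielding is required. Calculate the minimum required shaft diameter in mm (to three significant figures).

d = 135 mm

Allowable shear stress τ_allow = 75.9/2.26 = 33.58 MPa.
For a solid shaft τ = 16T/(πd³), so d³ = 16T/(π τ_allow) = 16×1.6200×10^7/(π×33.58) = 2.457×10^6 mm³.
d = (2.457×10^6)^(1/3) = 134.9 mm.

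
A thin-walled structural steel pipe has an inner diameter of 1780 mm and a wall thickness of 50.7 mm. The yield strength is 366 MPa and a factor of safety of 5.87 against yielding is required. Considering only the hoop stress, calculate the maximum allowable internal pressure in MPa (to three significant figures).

p_allow = 3.55 MPa

σ_allow = 366/5.87 = 62.35 MPa.
σ_h = pD/(2t) → p_allow = 2σ_allow t/D = 2×62.35×50.7/1780 = 3.552 MPa.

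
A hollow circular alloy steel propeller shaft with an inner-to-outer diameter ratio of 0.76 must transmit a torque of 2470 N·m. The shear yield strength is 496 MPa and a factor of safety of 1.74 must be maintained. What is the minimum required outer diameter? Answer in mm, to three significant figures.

τ_allow = 496/1.74 = 285.1 MPa.
For a hollow shaft τ = 16T/[πd_o³(1−k⁴)] with k = 0.76, so 1−k⁴ = 0.6664.
d_o³ = 16T/[π τ_allow (1−k⁴)] = 16×2470000/(π×285.1×0.6664) = 66220 mm³.
d_o = 40.46 mm.

d_o = 40.5 mm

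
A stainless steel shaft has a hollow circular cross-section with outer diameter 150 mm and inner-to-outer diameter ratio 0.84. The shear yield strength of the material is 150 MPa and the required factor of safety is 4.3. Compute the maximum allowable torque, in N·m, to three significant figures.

τ_allow = 150/4.3 = 34.88 MPa.
For a hollow shaft T_allow = τ_allow·πd_o³(1−k⁴)/16 with 1−k⁴ = 0.5021, so πd_o³(1−k⁴)/16 = 332800 mm³.
T_allow = 34.88×332800 = 1.161×10^7 N·mm = 11610 N·m.

T_allow = 11600 N·m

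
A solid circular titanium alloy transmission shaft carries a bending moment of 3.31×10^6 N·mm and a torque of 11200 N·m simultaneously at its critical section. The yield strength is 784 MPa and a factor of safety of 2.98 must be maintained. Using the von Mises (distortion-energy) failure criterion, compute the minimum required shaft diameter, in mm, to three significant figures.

σ_allow = σ_y/n = 784/2.98 = 263.1 MPa.
For a solid shaft σ_b = 32M/(πd³) and τ = 16T/(πd³), so the von Mises stress is σ' = (16/πd³)·√(4M²+3T²).
√(4M²+3T²) = √(4×(3.310×10^6)² + 3×(1.120×10^7)²) = 2.050×10^7 N·mm.
d³ = 16×2.050×10^7/(π×263.1) = 396800 mm³.
d = 73.48 mm.

d = 73.5 mm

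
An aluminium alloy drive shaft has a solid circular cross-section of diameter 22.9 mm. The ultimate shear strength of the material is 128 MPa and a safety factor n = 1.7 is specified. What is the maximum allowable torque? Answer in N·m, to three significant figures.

T_allow = 178 N·m

τ_allow = 128/1.7 = 75.29 MPa.
For a solid shaft T_allow = τ_allow·πd³/16; πd³/16 = π×22.9³/16 = 2358 mm³.
T_allow = 75.29×2358 = 177500 N·mm = 177.5 N·m.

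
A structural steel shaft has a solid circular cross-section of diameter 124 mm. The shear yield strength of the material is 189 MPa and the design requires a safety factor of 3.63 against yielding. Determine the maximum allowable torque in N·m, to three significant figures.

T_allow = 19500 N·m

τ_allow = 189/3.63 = 52.07 MPa.
For a solid shaft T_allow = τ_allow·πd³/16; πd³/16 = π×124³/16 = 374400 mm³.
T_allow = 52.07×374400 = 1.949×10^7 N·mm = 19490 N·m.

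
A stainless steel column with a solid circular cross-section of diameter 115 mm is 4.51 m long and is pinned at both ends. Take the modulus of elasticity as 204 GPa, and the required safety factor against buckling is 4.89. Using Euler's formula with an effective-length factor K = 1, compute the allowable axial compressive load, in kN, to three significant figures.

I = πd⁴/64 = π×115⁴/64 = 8.585×10^6 mm⁴.
Effective length L_e = KL = 1×4.51 m = 4510 mm.
Euler critical load P_cr = π²EI/L_e² = π²×204000×8.585×10^6/4510² = 849800 N.
P_allow = P_cr/n = 849800/4.89 = 173800 N.

P_allow = 174 kN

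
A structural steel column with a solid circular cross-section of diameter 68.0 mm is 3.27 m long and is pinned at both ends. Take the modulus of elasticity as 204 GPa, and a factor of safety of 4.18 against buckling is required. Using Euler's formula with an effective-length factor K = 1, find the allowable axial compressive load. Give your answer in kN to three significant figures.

I = πd⁴/64 = π×68.0⁴/64 = 1.050×10^6 mm⁴.
Effective length L_e = KL = 1×3.27 m = 3270 mm.
Euler critical load P_cr = π²EI/L_e² = π²×204000×1.050×10^6/3270² = 197600 N.
P_allow = P_cr/n = 197600/4.18 = 47280 N.

P_allow = 47.3 kN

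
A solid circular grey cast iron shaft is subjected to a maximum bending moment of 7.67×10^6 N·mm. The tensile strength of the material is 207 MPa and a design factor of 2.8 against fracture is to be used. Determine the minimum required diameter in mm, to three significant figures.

d = 102 mm

σ_allow = 207/2.8 = 73.93 MPa.
For a solid circular section σ = 32M/(πd³), so d³ = 32M/(π σ_allow) = 32×7670000/(π×73.93) = 1.057×10^6 mm³.
d = 101.9 mm.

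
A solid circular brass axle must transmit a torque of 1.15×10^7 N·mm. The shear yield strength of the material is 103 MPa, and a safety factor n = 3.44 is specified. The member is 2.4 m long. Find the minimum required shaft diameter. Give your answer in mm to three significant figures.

Allowable shear stress τ_allow = 103/3.44 = 29.94 MPa.
For a solid shaft τ = 16T/(πd³), so d³ = 16T/(π τ_allow) = 16×1.1500×10^7/(π×29.94) = 1.956×10^6 mm³.
d = (1.956×10^6)^(1/3) = 125.1 mm.

d = 125 mm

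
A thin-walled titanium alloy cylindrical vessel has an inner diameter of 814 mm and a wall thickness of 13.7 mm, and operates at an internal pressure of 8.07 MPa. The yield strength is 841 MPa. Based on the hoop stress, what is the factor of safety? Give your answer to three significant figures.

n = 3.51

σ_h = pD/(2t) = 8.07×814/(2×13.7) = 239.7 MPa.
n = 841/239.7 = 3.508.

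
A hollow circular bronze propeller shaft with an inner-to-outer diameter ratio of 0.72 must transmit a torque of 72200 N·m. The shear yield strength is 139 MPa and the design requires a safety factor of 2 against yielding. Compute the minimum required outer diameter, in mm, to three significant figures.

d_o = 193 mm

τ_allow = 139/2 = 69.50 MPa.
For a hollow shaft τ = 16T/[πd_o³(1−k⁴)] with k = 0.72, so 1−k⁴ = 0.7313.
d_o³ = 16T/[π τ_allow (1−k⁴)] = 16×7.2200×10^7/(π×69.50×0.7313) = 7.235×10^6 mm³.
d_o = 193.4 mm.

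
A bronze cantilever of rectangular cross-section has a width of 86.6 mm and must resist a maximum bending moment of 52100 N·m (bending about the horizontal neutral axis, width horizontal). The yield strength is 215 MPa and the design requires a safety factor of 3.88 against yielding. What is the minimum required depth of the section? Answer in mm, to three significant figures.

σ_allow = 215/3.88 = 55.41 MPa.
For a rectangular section σ = 6M/(bh²), so h² = 6M/(b σ_allow) = 6×5.2100×10^7/(86.6×55.41) = 65140 mm².
h = 255.2 mm.

h = 255 mm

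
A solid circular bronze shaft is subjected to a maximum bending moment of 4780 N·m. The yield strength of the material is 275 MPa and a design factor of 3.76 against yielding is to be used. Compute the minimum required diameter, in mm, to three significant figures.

σ_allow = 275/3.76 = 73.14 MPa.
For a solid circular section σ = 32M/(πd³), so d³ = 32M/(π σ_allow) = 32×4780000/(π×73.14) = 665700 mm³.
d = 87.32 mm.

d = 87.3 mm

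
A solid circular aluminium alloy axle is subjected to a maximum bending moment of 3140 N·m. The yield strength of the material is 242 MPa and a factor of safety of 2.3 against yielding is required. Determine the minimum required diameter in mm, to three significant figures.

d = 67.2 mm

σ_allow = 242/2.3 = 105.2 MPa.
For a solid circular section σ = 32M/(πd³), so d³ = 32M/(π σ_allow) = 32×3140000/(π×105.2) = 304000 mm³.
d = 67.24 mm.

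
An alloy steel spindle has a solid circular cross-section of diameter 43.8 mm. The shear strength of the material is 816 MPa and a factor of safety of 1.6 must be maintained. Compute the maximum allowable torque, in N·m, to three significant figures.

τ_allow = 816/1.6 = 510.0 MPa.
For a solid shaft T_allow = τ_allow·πd³/16; πd³/16 = π×43.8³/16 = 16500 mm³.
T_allow = 510.0×16500 = 8.414×10^6 N·mm = 8414 N·m.

T_allow = 8410 N·m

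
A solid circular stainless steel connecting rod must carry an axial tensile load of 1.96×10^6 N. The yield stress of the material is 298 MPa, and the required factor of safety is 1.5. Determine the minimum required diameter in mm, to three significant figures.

d = 112 mm

Allowable stress σ_allow = 298/1.5 = 198.7 MPa.
Required area A = F/σ_allow = 1960000/198.7 = 9866 mm².
A = πd²/4 → d = √(4A/π) = 112.1 mm.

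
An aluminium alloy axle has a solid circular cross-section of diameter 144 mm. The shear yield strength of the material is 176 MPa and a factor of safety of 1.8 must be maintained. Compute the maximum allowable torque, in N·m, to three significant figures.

T_allow = 57300 N·m

τ_allow = 176/1.8 = 97.78 MPa.
For a solid shaft T_allow = τ_allow·πd³/16; πd³/16 = π×144³/16 = 586300 mm³.
T_allow = 97.78×586300 = 5.733×10^7 N·mm = 57330 N·m.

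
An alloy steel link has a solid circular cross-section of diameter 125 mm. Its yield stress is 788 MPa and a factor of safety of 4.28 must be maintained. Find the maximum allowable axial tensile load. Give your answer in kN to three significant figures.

F_allow = 2260 kN

σ_allow = 788/4.28 = 184.1 MPa.
A = πd²/4 = π×125²/4 = 12270 mm².
F_allow = σ_allow × A = 184.1×12270 = 2.259×10^6 N.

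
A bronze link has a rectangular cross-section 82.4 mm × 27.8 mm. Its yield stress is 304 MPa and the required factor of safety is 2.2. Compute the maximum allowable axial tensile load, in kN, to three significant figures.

σ_allow = 304/2.2 = 138.2 MPa.
A = 82.4×27.8 = 2291 mm².
F_allow = σ_allow × A = 138.2×2291 = 316500 N.

F_allow = 317 kN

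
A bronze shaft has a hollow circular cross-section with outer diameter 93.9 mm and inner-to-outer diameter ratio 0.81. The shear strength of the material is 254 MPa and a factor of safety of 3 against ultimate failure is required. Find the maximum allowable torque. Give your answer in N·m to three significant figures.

T_allow = 7840 N·m

τ_allow = 254/3 = 84.67 MPa.
For a hollow shaft T_allow = τ_allow·πd_o³(1−k⁴)/16 with 1−k⁴ = 0.5695, so πd_o³(1−k⁴)/16 = 92590 mm³.
T_allow = 84.67×92590 = 7.839×10^6 N·mm = 7839 N·m.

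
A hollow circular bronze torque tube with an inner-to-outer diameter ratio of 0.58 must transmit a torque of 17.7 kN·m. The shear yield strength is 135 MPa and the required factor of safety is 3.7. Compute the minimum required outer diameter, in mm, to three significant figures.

τ_allow = 135/3.7 = 36.49 MPa.
For a hollow shaft τ = 16T/[πd_o³(1−k⁴)] with k = 0.58, so 1−k⁴ = 0.8868.
d_o³ = 16T/[π τ_allow (1−k⁴)] = 16×1.7700×10^7/(π×36.49×0.8868) = 2.786×10^6 mm³.
d_o = 140.7 mm.

d_o = 141 mm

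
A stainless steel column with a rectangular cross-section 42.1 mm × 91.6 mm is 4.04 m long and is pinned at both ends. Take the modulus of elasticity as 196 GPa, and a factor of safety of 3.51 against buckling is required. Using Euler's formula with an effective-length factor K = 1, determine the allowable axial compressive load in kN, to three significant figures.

P_allow = 19.2 kN

Buckling occurs about the weak axis: I_min = h·b³/12 = 91.6×42.1³/12 = 569600 mm⁴ (b = 42.1 mm is the smaller dimension).
Effective length L_e = KL = 1×4.04 m = 4040 mm.
Euler critical load P_cr = π²EI/L_e² = π²×196000×569600/4040² = 67510 N.
P_allow = P_cr/n = 67510/3.51 = 19230 N.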